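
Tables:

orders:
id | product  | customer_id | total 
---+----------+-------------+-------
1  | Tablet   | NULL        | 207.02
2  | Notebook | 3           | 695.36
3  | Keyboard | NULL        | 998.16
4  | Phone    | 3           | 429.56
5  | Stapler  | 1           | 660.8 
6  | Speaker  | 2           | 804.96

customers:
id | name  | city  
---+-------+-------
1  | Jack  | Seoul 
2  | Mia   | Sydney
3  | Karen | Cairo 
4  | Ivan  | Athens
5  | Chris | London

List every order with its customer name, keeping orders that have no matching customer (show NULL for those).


LEFT JOIN keeps every row from orders (the left table); where customer_id has no match in customers, the customer columns become NULL. Walk through each order:
  - order 1 (Tablet): customer_id=NULL, no match -> kept with NULL
  - order 2 (Notebook): customer_id=3 -> matches Karen
  - order 3 (Keyboard): customer_id=NULL, no match -> kept with NULL
  - order 4 (Phone): customer_id=3 -> matches Karen
  - order 5 (Stapler): customer_id=1 -> matches Jack
  - order 6 (Speaker): customer_id=2 -> matches Mia
All 6 rows appear; 2 have NULL customer.

SQL:
SELECT a.product, b.name AS customer
FROM orders a
LEFT JOIN customers b ON a.customer_id = b.id

Result:
product  | customer
---------+---------
Tablet   | NULL    
Notebook | Karen   
Keyboard | NULL    
Phone    | Karen   
Stapler  | Jack    
Speaker  | Mia     


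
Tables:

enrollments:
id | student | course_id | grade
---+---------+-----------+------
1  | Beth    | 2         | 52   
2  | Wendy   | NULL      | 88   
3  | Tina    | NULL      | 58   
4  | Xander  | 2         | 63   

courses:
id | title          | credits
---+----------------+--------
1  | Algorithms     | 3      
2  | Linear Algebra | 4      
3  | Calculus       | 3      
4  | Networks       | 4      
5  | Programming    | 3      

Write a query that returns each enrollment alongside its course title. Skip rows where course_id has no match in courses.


INNER JOIN keeps only enrollments rows whose course_id matches an id in courses. Walk through each enrollment:
  - enrollment 1 (Beth): course_id=2 -> matches Linear Algebra
  - enrollment 2 (Wendy): course_id=NULL, no match -> dropped
  - enrollment 3 (Tina): course_id=NULL, no match -> dropped
  - enrollment 4 (Xander): course_id=2 -> matches Linear Algebra
So 2 of 4 rows are dropped.

SQL:
SELECT a.student, b.title AS course
FROM enrollments a
INNER JOIN courses b ON a.course_id = b.id

Result:
student | course        
--------+---------------
Beth    | Linear Algebra
Xander  | Linear Algebra


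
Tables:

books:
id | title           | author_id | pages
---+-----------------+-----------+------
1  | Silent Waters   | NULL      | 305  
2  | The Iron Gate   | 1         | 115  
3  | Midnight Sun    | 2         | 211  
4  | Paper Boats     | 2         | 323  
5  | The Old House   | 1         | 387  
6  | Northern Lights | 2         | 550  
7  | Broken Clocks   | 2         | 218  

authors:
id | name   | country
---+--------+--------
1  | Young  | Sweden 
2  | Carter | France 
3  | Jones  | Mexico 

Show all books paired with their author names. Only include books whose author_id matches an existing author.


INNER JOIN keeps only books rows whose author_id matches an id in authors. Walk through each book:
  - book 1 (Silent Waters): author_id=NULL, no match -> dropped
  - book 2 (The Iron Gate): author_id=1 -> matches Young
  - book 3 (Midnight Sun): author_id=2 -> matches Carter
  - book 4 (Paper Boats): author_id=2 -> matches Carter
  - book 5 (The Old House): author_id=1 -> matches Young
  - book 6 (Northern Lights): author_id=2 -> matches Carter
  - book 7 (Broken Clocks): author_id=2 -> matches Carter
So 1 of 7 rows is dropped.

SQL:
SELECT a.title, b.name AS author
FROM books a
INNER JOIN authors b ON a.author_id = b.id

Result:
title           | author
----------------+-------
The Iron Gate   | Young 
Midnight Sun    | Carter
Paper Boats     | Carter
The Old House   | Young 
Northern Lights | Carter
Broken Clocks   | Carter


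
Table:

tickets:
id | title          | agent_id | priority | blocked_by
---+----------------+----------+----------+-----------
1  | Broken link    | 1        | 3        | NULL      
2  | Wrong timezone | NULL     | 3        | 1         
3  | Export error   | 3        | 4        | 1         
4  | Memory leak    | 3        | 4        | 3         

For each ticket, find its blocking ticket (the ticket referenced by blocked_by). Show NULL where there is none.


This is a self-join: tickets is joined to a second copy of itself, matching each row's blocked_by to another row's id. Use LEFT JOIN so rows with blocked_by=NULL are kept.
  - ticket 1 (Broken link): blocked_by=NULL -> NULL
  - ticket 2 (Wrong timezone): blocked_by=1 -> Broken link
  - ticket 3 (Export error): blocked_by=1 -> Broken link
  - ticket 4 (Memory leak): blocked_by=3 -> Export error

SQL:
SELECT a.title AS item, b.title AS blocked_by
FROM tickets a
LEFT JOIN tickets b ON a.blocked_by = b.id

Result:
item           | blocked_by  
---------------+-------------
Broken link    | NULL        
Wrong timezone | Broken link 
Export error   | Broken link 
Memory leak    | Export error


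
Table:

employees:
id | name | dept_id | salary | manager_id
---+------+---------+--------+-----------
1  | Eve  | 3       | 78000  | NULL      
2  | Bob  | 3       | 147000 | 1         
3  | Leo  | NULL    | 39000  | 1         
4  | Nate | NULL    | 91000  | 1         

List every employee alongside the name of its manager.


This is a self-join: employees is joined to a second copy of itself, matching each row's manager_id to another row's id. Use LEFT JOIN so rows with manager_id=NULL are kept.
  - employee 1 (Eve): manager_id=NULL -> NULL
  - employee 2 (Bob): manager_id=1 -> Eve
  - employee 3 (Leo): manager_id=1 -> Eve
  - employee 4 (Nate): manager_id=1 -> Eve

SQL:
SELECT a.name AS item, b.name AS manager
FROM employees a
LEFT JOIN employees b ON a.manager_id = b.id

Result:
item | manager
-----+--------
Eve  | NULL   
Bob  | Eve    
Leo  | Eve    
Nate | Eve    


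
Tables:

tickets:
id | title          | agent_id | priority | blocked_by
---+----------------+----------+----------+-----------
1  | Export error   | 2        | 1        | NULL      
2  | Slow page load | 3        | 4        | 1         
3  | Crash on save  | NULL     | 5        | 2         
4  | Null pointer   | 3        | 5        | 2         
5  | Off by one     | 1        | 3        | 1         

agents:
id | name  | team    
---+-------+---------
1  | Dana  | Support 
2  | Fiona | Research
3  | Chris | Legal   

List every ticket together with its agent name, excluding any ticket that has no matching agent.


INNER JOIN keeps only tickets rows whose agent_id matches an id in agents. Walk through each ticket:
  - ticket 1 (Export error): agent_id=2 -> matches Fiona
  - ticket 2 (Slow page load): agent_id=3 -> matches Chris
  - ticket 3 (Crash on save): agent_id=NULL, no match -> dropped
  - ticket 4 (Null pointer): agent_id=3 -> matches Chris
  - ticket 5 (Off by one): agent_id=1 -> matches Dana
So 1 of 5 rows is dropped.

SQL:
SELECT a.title, b.name AS agent
FROM tickets a
INNER JOIN agents b ON a.agent_id = b.id

Result:
title          | agent
---------------+------
Export error   | Fiona
Slow page load | Chris
Null pointer   | Chris
Off by one     | Dana 


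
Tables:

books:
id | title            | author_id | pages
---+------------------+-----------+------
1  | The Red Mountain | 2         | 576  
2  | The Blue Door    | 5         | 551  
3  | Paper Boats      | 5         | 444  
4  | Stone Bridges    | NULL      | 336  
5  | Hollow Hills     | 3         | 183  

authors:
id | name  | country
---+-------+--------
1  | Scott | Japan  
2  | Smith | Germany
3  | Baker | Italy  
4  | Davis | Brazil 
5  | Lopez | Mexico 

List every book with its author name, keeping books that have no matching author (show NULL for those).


LEFT JOIN keeps every row from books (the left table); where author_id has no match in authors, the author columns become NULL. Walk through each book:
  - book 1 (The Red Mountain): author_id=2 -> matches Smith
  - book 2 (The Blue Door): author_id=5 -> matches Lopez
  - book 3 (Paper Boats): author_id=5 -> matches Lopez
  - book 4 (Stone Bridges): author_id=NULL, no match -> kept with NULL
  - book 5 (Hollow Hills): author_id=3 -> matches Baker
All 5 rows appear; 1 has NULL author.

SQL:
SELECT a.title, b.name AS author
FROM books a
LEFT JOIN authors b ON a.author_id = b.id

Result:
title            | author
-----------------+-------
The Red Mountain | Smith 
The Blue Door    | Lopez 
Paper Boats      | Lopez 
Stone Bridges    | NULL  
Hollow Hills     | Baker 


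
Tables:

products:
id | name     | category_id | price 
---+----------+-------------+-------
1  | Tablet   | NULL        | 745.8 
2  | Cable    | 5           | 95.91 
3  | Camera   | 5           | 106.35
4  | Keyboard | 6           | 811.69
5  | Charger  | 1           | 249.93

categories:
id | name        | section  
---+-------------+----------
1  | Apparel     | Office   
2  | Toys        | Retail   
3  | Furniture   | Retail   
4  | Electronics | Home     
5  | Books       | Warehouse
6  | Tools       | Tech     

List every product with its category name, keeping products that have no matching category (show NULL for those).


LEFT JOIN keeps every row from products (the left table); where category_id has no match in categories, the category columns become NULL. Walk through each product:
  - product 1 (Tablet): category_id=NULL, no match -> kept with NULL
  - product 2 (Cable): category_id=5 -> matches Books
  - product 3 (Camera): category_id=5 -> matches Books
  - product 4 (Keyboard): category_id=6 -> matches Tools
  - product 5 (Charger): category_id=1 -> matches Apparel
All 5 rows appear; 1 has NULL category.

SQL:
SELECT a.name, b.name AS category
FROM products a
LEFT JOIN categories b ON a.category_id = b.id

Result:
name     | category
---------+---------
Tablet   | NULL    
Cable    | Books   
Camera   | Books   
Keyboard | Tools   
Charger  | Apparel 


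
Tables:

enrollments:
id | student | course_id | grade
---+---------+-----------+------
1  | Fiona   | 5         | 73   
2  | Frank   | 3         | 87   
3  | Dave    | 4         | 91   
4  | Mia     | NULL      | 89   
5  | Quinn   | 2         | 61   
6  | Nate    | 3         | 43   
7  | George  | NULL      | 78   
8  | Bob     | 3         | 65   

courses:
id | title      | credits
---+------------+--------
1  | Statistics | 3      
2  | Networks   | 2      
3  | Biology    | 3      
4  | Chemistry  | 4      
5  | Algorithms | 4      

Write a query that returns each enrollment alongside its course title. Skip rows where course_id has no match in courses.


INNER JOIN keeps only enrollments rows whose course_id matches an id in courses. Walk through each enrollment:
  - enrollment 1 (Fiona): course_id=5 -> matches Algorithms
  - enrollment 2 (Frank): course_id=3 -> matches Biology
  - enrollment 3 (Dave): course_id=4 -> matches Chemistry
  - enrollment 4 (Mia): course_id=NULL, no match -> dropped
  - enrollment 5 (Quinn): course_id=2 -> matches Networks
  - enrollment 6 (Nate): course_id=3 -> matches Biology
  - enrollment 7 (George): course_id=NULL, no match -> dropped
  - enrollment 8 (Bob): course_id=3 -> matches Biology
So 2 of 8 rows are dropped.

SQL:
SELECT a.student, b.title AS course
FROM enrollments a
INNER JOIN courses b ON a.course_id = b.id

Result:
student | course    
--------+-----------
Fiona   | Algorithms
Frank   | Biology   
Dave    | Chemistry 
Quinn   | Networks  
Nate    | Biology   
Bob     | Biology   


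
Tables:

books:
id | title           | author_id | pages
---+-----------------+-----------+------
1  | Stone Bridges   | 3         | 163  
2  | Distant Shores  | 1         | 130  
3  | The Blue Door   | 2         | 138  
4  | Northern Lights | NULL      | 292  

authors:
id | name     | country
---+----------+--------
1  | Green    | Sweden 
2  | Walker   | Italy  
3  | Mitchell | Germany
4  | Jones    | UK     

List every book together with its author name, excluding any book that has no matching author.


INNER JOIN keeps only books rows whose author_id matches an id in authors. Walk through each book:
  - book 1 (Stone Bridges): author_id=3 -> matches Mitchell
  - book 2 (Distant Shores): author_id=1 -> matches Green
  - book 3 (The Blue Door): author_id=2 -> matches Walker
  - book 4 (Northern Lights): author_id=NULL, no match -> dropped
So 1 of 4 rows is dropped.

SQL:
SELECT a.title, b.name AS author
FROM books a
INNER JOIN authors b ON a.author_id = b.id

Result:
title          | author  
---------------+---------
Stone Bridges  | Mitchell
Distant Shores | Green   
The Blue Door  | Walker  


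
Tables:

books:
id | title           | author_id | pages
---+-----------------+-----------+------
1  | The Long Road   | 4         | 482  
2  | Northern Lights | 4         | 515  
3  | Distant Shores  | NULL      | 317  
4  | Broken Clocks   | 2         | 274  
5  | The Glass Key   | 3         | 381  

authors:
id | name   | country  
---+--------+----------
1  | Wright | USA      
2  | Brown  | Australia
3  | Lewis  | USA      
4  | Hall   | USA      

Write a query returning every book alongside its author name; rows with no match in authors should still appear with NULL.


LEFT JOIN keeps every row from books (the left table); where author_id has no match in authors, the author columns become NULL. Walk through each book:
  - book 1 (The Long Road): author_id=4 -> matches Hall
  - book 2 (Northern Lights): author_id=4 -> matches Hall
  - book 3 (Distant Shores): author_id=NULL, no match -> kept with NULL
  - book 4 (Broken Clocks): author_id=2 -> matches Brown
  - book 5 (The Glass Key): author_id=3 -> matches Lewis
All 5 rows appear; 1 has NULL author.

SQL:
SELECT a.title, b.name AS author
FROM books a
LEFT JOIN authors b ON a.author_id = b.id

Result:
title           | author
----------------+-------
The Long Road   | Hall  
Northern Lights | Hall  
Distant Shores  | NULL  
Broken Clocks   | Brown 
The Glass Key   | Lewis 


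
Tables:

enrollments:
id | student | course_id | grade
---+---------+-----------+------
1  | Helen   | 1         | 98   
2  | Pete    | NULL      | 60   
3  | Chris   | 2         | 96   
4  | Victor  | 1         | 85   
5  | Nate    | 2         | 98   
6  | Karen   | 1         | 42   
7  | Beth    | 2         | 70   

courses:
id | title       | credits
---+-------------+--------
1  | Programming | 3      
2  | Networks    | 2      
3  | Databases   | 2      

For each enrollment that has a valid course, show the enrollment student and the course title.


INNER JOIN keeps only enrollments rows whose course_id matches an id in courses. Walk through each enrollment:
  - enrollment 1 (Helen): course_id=1 -> matches Programming
  - enrollment 2 (Pete): course_id=NULL, no match -> dropped
  - enrollment 3 (Chris): course_id=2 -> matches Networks
  - enrollment 4 (Victor): course_id=1 -> matches Programming
  - enrollment 5 (Nate): course_id=2 -> matches Networks
  - enrollment 6 (Karen): course_id=1 -> matches Programming
  - enrollment 7 (Beth): course_id=2 -> matches Networks
So 1 of 7 rows is dropped.

SQL:
SELECT a.student, b.title AS course
FROM enrollments a
INNER JOIN courses b ON a.course_id = b.id

Result:
student | course     
--------+------------
Helen   | Programming
Chris   | Networks   
Victor  | Programming
Nate    | Networks   
Karen   | Programming
Beth    | Networks   


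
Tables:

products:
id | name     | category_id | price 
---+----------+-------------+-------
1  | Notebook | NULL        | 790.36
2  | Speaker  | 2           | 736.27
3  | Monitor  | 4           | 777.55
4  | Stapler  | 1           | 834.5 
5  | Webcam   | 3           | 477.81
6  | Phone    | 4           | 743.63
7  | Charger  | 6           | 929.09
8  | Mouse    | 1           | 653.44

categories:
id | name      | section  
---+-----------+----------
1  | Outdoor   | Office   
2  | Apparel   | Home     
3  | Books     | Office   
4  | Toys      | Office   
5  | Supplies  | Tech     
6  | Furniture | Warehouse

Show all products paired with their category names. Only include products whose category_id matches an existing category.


INNER JOIN keeps only products rows whose category_id matches an id in categories. Walk through each product:
  - product 1 (Notebook): category_id=NULL, no match -> dropped
  - product 2 (Speaker): category_id=2 -> matches Apparel
  - product 3 (Monitor): category_id=4 -> matches Toys
  - product 4 (Stapler): category_id=1 -> matches Outdoor
  - product 5 (Webcam): category_id=3 -> matches Books
  - product 6 (Phone): category_id=4 -> matches Toys
  - product 7 (Charger): category_id=6 -> matches Furniture
  - product 8 (Mouse): category_id=1 -> matches Outdoor
So 1 of 8 rows is dropped.

SQL:
SELECT a.name, b.name AS category
FROM products a
INNER JOIN categories b ON a.category_id = b.id

Result:
name    | category 
--------+----------
Speaker | Apparel  
Monitor | Toys     
Stapler | Outdoor  
Webcam  | Books    
Phone   | Toys     
Charger | Furniture
Mouse   | Outdoor  


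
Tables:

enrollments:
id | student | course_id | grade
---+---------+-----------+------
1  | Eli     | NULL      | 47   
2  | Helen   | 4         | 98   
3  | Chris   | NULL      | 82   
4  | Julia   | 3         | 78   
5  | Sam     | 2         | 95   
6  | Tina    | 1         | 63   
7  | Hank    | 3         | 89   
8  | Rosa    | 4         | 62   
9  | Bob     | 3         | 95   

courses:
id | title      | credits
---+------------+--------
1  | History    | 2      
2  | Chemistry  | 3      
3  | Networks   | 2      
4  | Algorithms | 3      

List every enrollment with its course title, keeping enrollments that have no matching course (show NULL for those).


LEFT JOIN keeps every row from enrollments (the left table); where course_id has no match in courses, the course columns become NULL. Walk through each enrollment:
  - enrollment 1 (Eli): course_id=NULL, no match -> kept with NULL
  - enrollment 2 (Helen): course_id=4 -> matches Algorithms
  - enrollment 3 (Chris): course_id=NULL, no match -> kept with NULL
  - enrollment 4 (Julia): course_id=3 -> matches Networks
  - enrollment 5 (Sam): course_id=2 -> matches Chemistry
  - enrollment 6 (Tina): course_id=1 -> matches History
  - enrollment 7 (Hank): course_id=3 -> matches Networks
  - enrollment 8 (Rosa): course_id=4 -> matches Algorithms
  - enrollment 9 (Bob): course_id=3 -> matches Networks
All 9 rows appear; 2 have NULL course.

SQL:
SELECT a.student, b.title AS course
FROM enrollments a
LEFT JOIN courses b ON a.course_id = b.id

Result:
student | course    
--------+-----------
Eli     | NULL      
Helen   | Algorithms
Chris   | NULL      
Julia   | Networks  
Sam     | Chemistry 
Tina    | History   
Hank    | Networks  
Rosa    | Algorithms
Bob     | Networks  


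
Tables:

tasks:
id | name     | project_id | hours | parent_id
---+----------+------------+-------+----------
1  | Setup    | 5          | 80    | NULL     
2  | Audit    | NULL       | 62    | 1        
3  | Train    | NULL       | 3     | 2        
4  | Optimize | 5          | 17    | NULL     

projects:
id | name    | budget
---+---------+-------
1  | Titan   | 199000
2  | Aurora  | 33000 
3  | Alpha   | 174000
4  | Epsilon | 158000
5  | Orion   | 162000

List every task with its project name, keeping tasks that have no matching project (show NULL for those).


LEFT JOIN keeps every row from tasks (the left table); where project_id has no match in projects, the project columns become NULL. Walk through each task:
  - task 1 (Setup): project_id=5 -> matches Orion
  - task 2 (Audit): project_id=NULL, no match -> kept with NULL
  - task 3 (Train): project_id=NULL, no match -> kept with NULL
  - task 4 (Optimize): project_id=5 -> matches Orion
All 4 rows appear; 2 have NULL project.

SQL:
SELECT a.name, b.name AS project
FROM tasks a
LEFT JOIN projects b ON a.project_id = b.id

Result:
name     | project
---------+--------
Setup    | Orion  
Audit    | NULL   
Train    | NULL   
Optimize | Orion  


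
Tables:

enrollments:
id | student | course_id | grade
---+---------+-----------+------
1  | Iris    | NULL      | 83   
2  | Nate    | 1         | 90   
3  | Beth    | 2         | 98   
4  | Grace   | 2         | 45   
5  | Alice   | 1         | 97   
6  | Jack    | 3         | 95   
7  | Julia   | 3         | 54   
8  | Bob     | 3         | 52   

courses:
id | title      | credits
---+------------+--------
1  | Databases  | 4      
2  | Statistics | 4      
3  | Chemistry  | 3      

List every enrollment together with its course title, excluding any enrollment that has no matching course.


INNER JOIN keeps only enrollments rows whose course_id matches an id in courses. Walk through each enrollment:
  - enrollment 1 (Iris): course_id=NULL, no match -> dropped
  - enrollment 2 (Nate): course_id=1 -> matches Databases
  - enrollment 3 (Beth): course_id=2 -> matches Statistics
  - enrollment 4 (Grace): course_id=2 -> matches Statistics
  - enrollment 5 (Alice): course_id=1 -> matches Databases
  - enrollment 6 (Jack): course_id=3 -> matches Chemistry
  - enrollment 7 (Julia): course_id=3 -> matches Chemistry
  - enrollment 8 (Bob): course_id=3 -> matches Chemistry
So 1 of 8 rows is dropped.

SQL:
SELECT a.student, b.title AS course
FROM enrollments a
INNER JOIN courses b ON a.course_id = b.id

Result:
student | course    
--------+-----------
Nate    | Databases 
Beth    | Statistics
Grace   | Statistics
Alice   | Databases 
Jack    | Chemistry 
Julia   | Chemistry 
Bob     | Chemistry 


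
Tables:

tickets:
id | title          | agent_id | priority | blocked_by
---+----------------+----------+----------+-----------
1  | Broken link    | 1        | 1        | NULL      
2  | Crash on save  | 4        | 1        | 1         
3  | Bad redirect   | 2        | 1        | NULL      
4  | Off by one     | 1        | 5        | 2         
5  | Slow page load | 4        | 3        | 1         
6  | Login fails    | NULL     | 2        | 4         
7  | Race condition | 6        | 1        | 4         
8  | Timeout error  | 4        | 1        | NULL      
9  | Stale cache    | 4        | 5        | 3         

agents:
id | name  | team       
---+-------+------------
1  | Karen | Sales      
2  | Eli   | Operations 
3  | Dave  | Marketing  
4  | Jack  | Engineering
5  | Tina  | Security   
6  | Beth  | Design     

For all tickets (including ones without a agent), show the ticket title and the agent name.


LEFT JOIN keeps every row from tickets (the left table); where agent_id has no match in agents, the agent columns become NULL. Walk through each ticket:
  - ticket 1 (Broken link): agent_id=1 -> matches Karen
  - ticket 2 (Crash on save): agent_id=4 -> matches Jack
  - ticket 3 (Bad redirect): agent_id=2 -> matches Eli
  - ticket 4 (Off by one): agent_id=1 -> matches Karen
  - ticket 5 (Slow page load): agent_id=4 -> matches Jack
  - ticket 6 (Login fails): agent_id=NULL, no match -> kept with NULL
  - ticket 7 (Race condition): agent_id=6 -> matches Beth
  - ticket 8 (Timeout error): agent_id=4 -> matches Jack
  - ticket 9 (Stale cache): agent_id=4 -> matches Jack
All 9 rows appear; 1 has NULL agent.

SQL:
SELECT a.title, b.name AS agent
FROM tickets a
LEFT JOIN agents b ON a.agent_id = b.id

Result:
title          | agent
---------------+------
Broken link    | Karen
Crash on save  | Jack 
Bad redirect   | Eli  
Off by one     | Karen
Slow page load | Jack 
Login fails    | NULL 
Race condition | Beth 
Timeout error  | Jack 
Stale cache    | Jack 


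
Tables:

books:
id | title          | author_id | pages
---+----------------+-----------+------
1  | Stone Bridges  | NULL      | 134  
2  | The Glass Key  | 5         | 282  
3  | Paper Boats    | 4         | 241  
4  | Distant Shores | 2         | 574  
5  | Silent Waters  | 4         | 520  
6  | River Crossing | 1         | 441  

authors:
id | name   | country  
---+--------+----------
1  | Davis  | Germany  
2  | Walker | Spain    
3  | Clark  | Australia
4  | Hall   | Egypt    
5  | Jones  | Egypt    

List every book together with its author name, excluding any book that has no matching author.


INNER JOIN keeps only books rows whose author_id matches an id in authors. Walk through each book:
  - book 1 (Stone Bridges): author_id=NULL, no match -> dropped
  - book 2 (The Glass Key): author_id=5 -> matches Jones
  - book 3 (Paper Boats): author_id=4 -> matches Hall
  - book 4 (Distant Shores): author_id=2 -> matches Walker
  - book 5 (Silent Waters): author_id=4 -> matches Hall
  - book 6 (River Crossing): author_id=1 -> matches Davis
So 1 of 6 rows is dropped.

SQL:
SELECT a.title, b.name AS author
FROM books a
INNER JOIN authors b ON a.author_id = b.id

Result:
title          | author
---------------+-------
The Glass Key  | Jones 
Paper Boats    | Hall  
Distant Shores | Walker
Silent Waters  | Hall  
River Crossing | Davis 


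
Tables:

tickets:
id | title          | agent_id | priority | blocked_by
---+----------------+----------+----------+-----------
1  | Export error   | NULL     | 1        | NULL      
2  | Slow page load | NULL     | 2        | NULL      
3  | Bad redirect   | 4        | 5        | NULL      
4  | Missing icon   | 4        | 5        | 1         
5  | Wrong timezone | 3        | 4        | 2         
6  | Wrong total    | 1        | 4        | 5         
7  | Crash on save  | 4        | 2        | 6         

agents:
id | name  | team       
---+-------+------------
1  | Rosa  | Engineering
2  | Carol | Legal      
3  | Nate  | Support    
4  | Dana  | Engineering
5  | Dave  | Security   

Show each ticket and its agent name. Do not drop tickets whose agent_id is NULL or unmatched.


LEFT JOIN keeps every row from tickets (the left table); where agent_id has no match in agents, the agent columns become NULL. Walk through each ticket:
  - ticket 1 (Export error): agent_id=NULL, no match -> kept with NULL
  - ticket 2 (Slow page load): agent_id=NULL, no match -> kept with NULL
  - ticket 3 (Bad redirect): agent_id=4 -> matches Dana
  - ticket 4 (Missing icon): agent_id=4 -> matches Dana
  - ticket 5 (Wrong timezone): agent_id=3 -> matches Nate
  - ticket 6 (Wrong total): agent_id=1 -> matches Rosa
  - ticket 7 (Crash on save): agent_id=4 -> matches Dana
All 7 rows appear; 2 have NULL agent.

SQL:
SELECT a.title, b.name AS agent
FROM tickets a
LEFT JOIN agents b ON a.agent_id = b.id

Result:
title          | agent
---------------+------
Export error   | NULL 
Slow page load | NULL 
Bad redirect   | Dana 
Missing icon   | Dana 
Wrong timezone | Nate 
Wrong total    | Rosa 
Crash on save  | Dana 


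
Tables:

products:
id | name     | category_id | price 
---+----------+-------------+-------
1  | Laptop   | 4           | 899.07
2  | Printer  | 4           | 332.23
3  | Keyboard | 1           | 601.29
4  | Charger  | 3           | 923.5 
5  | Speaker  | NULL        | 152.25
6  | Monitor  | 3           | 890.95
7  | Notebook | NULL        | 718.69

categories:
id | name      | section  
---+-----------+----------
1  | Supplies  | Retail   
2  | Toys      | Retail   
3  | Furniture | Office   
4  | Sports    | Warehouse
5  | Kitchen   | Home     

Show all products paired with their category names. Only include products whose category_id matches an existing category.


INNER JOIN keeps only products rows whose category_id matches an id in categories. Walk through each product:
  - product 1 (Laptop): category_id=4 -> matches Sports
  - product 2 (Printer): category_id=4 -> matches Sports
  - product 3 (Keyboard): category_id=1 -> matches Supplies
  - product 4 (Charger): category_id=3 -> matches Furniture
  - product 5 (Speaker): category_id=NULL, no match -> dropped
  - product 6 (Monitor): category_id=3 -> matches Furniture
  - product 7 (Notebook): category_id=NULL, no match -> dropped
So 2 of 7 rows are dropped.

SQL:
SELECT a.name, b.name AS category
FROM products a
INNER JOIN categories b ON a.category_id = b.id

Result:
name     | category 
---------+----------
Laptop   | Sports   
Printer  | Sports   
Keyboard | Supplies 
Charger  | Furniture
Monitor  | Furniture


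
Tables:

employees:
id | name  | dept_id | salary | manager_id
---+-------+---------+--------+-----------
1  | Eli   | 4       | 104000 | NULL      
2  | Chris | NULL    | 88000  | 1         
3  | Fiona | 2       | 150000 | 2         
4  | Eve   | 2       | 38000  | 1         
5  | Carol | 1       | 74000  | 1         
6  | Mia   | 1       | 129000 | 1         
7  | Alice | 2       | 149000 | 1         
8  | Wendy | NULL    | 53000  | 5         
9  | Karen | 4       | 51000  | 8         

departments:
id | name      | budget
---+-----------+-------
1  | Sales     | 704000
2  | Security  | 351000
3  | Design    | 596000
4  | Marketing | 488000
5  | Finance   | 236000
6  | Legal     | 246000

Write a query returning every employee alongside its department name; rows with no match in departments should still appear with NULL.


LEFT JOIN keeps every row from employees (the left table); where dept_id has no match in departments, the department columns become NULL. Walk through each employee:
  - employee 1 (Eli): dept_id=4 -> matches Marketing
  - employee 2 (Chris): dept_id=NULL, no match -> kept with NULL
  - employee 3 (Fiona): dept_id=2 -> matches Security
  - employee 4 (Eve): dept_id=2 -> matches Security
  - employee 5 (Carol): dept_id=1 -> matches Sales
  - employee 6 (Mia): dept_id=1 -> matches Sales
  - employee 7 (Alice): dept_id=2 -> matches Security
  - employee 8 (Wendy): dept_id=NULL, no match -> kept with NULL
  - employee 9 (Karen): dept_id=4 -> matches Marketing
All 9 rows appear; 2 have NULL department.

SQL:
SELECT a.name, b.name AS department
FROM employees a
LEFT JOIN departments b ON a.dept_id = b.id

Result:
name  | department
------+-----------
Eli   | Marketing 
Chris | NULL      
Fiona | Security  
Eve   | Security  
Carol | Sales     
Mia   | Sales     
Alice | Security  
Wendy | NULL      
Karen | Marketing 


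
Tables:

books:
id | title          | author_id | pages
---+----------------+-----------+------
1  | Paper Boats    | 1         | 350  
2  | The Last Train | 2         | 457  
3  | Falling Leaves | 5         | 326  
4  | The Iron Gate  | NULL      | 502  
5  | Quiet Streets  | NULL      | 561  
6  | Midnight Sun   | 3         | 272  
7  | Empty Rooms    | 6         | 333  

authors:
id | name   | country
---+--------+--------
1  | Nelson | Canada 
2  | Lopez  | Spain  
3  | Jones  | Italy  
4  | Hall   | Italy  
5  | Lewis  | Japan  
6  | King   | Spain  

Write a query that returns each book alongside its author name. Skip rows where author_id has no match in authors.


INNER JOIN keeps only books rows whose author_id matches an id in authors. Walk through each book:
  - book 1 (Paper Boats): author_id=1 -> matches Nelson
  - book 2 (The Last Train): author_id=2 -> matches Lopez
  - book 3 (Falling Leaves): author_id=5 -> matches Lewis
  - book 4 (The Iron Gate): author_id=NULL, no match -> dropped
  - book 5 (Quiet Streets): author_id=NULL, no match -> dropped
  - book 6 (Midnight Sun): author_id=3 -> matches Jones
  - book 7 (Empty Rooms): author_id=6 -> matches King
So 2 of 7 rows are dropped.

SQL:
SELECT a.title, b.name AS author
FROM books a
INNER JOIN authors b ON a.author_id = b.id

Result:
title          | author
---------------+-------
Paper Boats    | Nelson
The Last Train | Lopez 
Falling Leaves | Lewis 
Midnight Sun   | Jones 
Empty Rooms    | King  


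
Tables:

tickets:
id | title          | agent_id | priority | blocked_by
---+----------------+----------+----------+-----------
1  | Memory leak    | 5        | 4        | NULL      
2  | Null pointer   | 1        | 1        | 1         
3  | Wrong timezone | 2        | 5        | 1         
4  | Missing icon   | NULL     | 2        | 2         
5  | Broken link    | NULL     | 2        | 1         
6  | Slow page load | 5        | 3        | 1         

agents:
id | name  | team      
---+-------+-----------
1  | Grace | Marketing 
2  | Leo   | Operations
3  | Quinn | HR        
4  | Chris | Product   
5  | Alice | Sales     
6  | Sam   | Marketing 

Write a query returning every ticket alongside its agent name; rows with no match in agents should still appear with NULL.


LEFT JOIN keeps every row from tickets (the left table); where agent_id has no match in agents, the agent columns become NULL. Walk through each ticket:
  - ticket 1 (Memory leak): agent_id=5 -> matches Alice
  - ticket 2 (Null pointer): agent_id=1 -> matches Grace
  - ticket 3 (Wrong timezone): agent_id=2 -> matches Leo
  - ticket 4 (Missing icon): agent_id=NULL, no match -> kept with NULL
  - ticket 5 (Broken link): agent_id=NULL, no match -> kept with NULL
  - ticket 6 (Slow page load): agent_id=5 -> matches Alice
All 6 rows appear; 2 have NULL agent.

SQL:
SELECT a.title, b.name AS agent
FROM tickets a
LEFT JOIN agents b ON a.agent_id = b.id

Result:
title          | agent
---------------+------
Memory leak    | Alice
Null pointer   | Grace
Wrong timezone | Leo  
Missing icon   | NULL 
Broken link    | NULL 
Slow page load | Alice


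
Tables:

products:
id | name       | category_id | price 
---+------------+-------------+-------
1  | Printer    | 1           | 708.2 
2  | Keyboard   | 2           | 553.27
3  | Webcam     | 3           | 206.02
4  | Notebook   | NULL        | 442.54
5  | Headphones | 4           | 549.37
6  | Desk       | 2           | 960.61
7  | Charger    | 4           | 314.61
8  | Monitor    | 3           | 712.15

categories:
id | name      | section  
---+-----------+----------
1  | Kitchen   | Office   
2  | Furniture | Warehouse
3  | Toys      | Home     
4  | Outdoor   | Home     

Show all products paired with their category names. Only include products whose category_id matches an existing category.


INNER JOIN keeps only products rows whose category_id matches an id in categories. Walk through each product:
  - product 1 (Printer): category_id=1 -> matches Kitchen
  - product 2 (Keyboard): category_id=2 -> matches Furniture
  - product 3 (Webcam): category_id=3 -> matches Toys
  - product 4 (Notebook): category_id=NULL, no match -> dropped
  - product 5 (Headphones): category_id=4 -> matches Outdoor
  - product 6 (Desk): category_id=2 -> matches Furniture
  - product 7 (Charger): category_id=4 -> matches Outdoor
  - product 8 (Monitor): category_id=3 -> matches Toys
So 1 of 8 rows is dropped.

SQL:
SELECT a.name, b.name AS category
FROM products a
INNER JOIN categories b ON a.category_id = b.id

Result:
name       | category 
-----------+----------
Printer    | Kitchen  
Keyboard   | Furniture
Webcam     | Toys     
Headphones | Outdoor  
Desk       | Furniture
Charger    | Outdoor  
Monitor    | Toys     


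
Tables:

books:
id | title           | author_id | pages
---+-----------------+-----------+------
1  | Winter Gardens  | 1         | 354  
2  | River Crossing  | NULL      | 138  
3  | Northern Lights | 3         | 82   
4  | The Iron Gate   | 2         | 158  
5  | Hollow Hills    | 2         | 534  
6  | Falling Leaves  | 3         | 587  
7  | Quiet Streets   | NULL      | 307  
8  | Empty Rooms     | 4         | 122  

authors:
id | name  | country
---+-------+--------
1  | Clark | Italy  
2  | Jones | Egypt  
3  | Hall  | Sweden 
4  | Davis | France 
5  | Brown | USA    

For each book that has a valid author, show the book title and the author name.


INNER JOIN keeps only books rows whose author_id matches an id in authors. Walk through each book:
  - book 1 (Winter Gardens): author_id=1 -> matches Clark
  - book 2 (River Crossing): author_id=NULL, no match -> dropped
  - book 3 (Northern Lights): author_id=3 -> matches Hall
  - book 4 (The Iron Gate): author_id=2 -> matches Jones
  - book 5 (Hollow Hills): author_id=2 -> matches Jones
  - book 6 (Falling Leaves): author_id=3 -> matches Hall
  - book 7 (Quiet Streets): author_id=NULL, no match -> dropped
  - book 8 (Empty Rooms): author_id=4 -> matches Davis
So 2 of 8 rows are dropped.

SQL:
SELECT a.title, b.name AS author
FROM books a
INNER JOIN authors b ON a.author_id = b.id

Result:
title           | author
----------------+-------
Winter Gardens  | Clark 
Northern Lights | Hall  
The Iron Gate   | Jones 
Hollow Hills    | Jones 
Falling Leaves  | Hall  
Empty Rooms     | Davis 


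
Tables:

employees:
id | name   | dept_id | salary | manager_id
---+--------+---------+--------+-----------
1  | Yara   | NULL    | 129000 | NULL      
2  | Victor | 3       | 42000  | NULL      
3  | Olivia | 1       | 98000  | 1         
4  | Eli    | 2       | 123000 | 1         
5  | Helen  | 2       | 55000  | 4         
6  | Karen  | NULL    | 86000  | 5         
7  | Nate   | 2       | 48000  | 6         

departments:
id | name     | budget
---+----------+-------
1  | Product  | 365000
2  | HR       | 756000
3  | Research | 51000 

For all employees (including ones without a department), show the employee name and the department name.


LEFT JOIN keeps every row from employees (the left table); where dept_id has no match in departments, the department columns become NULL. Walk through each employee:
  - employee 1 (Yara): dept_id=NULL, no match -> kept with NULL
  - employee 2 (Victor): dept_id=3 -> matches Research
  - employee 3 (Olivia): dept_id=1 -> matches Product
  - employee 4 (Eli): dept_id=2 -> matches HR
  - employee 5 (Helen): dept_id=2 -> matches HR
  - employee 6 (Karen): dept_id=NULL, no match -> kept with NULL
  - employee 7 (Nate): dept_id=2 -> matches HR
All 7 rows appear; 2 have NULL department.

SQL:
SELECT a.name, b.name AS department
FROM employees a
LEFT JOIN departments b ON a.dept_id = b.id

Result:
name   | department
-------+-----------
Yara   | NULL      
Victor | Research  
Olivia | Product   
Eli    | HR        
Helen  | HR        
Karen  | NULL      
Nate   | HR        


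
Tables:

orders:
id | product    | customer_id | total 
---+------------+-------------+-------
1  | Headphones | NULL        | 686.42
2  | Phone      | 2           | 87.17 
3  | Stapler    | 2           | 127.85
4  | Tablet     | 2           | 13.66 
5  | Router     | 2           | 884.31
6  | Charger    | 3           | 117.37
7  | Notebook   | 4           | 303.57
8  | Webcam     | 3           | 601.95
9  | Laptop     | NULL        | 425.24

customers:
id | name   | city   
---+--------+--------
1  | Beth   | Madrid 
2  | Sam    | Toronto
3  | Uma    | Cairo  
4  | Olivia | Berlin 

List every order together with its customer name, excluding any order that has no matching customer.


INNER JOIN keeps only orders rows whose customer_id matches an id in customers. Walk through each order:
  - order 1 (Headphones): customer_id=NULL, no match -> dropped
  - order 2 (Phone): customer_id=2 -> matches Sam
  - order 3 (Stapler): customer_id=2 -> matches Sam
  - order 4 (Tablet): customer_id=2 -> matches Sam
  - order 5 (Router): customer_id=2 -> matches Sam
  - order 6 (Charger): customer_id=3 -> matches Uma
  - order 7 (Notebook): customer_id=4 -> matches Olivia
  - order 8 (Webcam): customer_id=3 -> matches Uma
  - order 9 (Laptop): customer_id=NULL, no match -> dropped
So 2 of 9 rows are dropped.

SQL:
SELECT a.product, b.name AS customer
FROM orders a
INNER JOIN customers b ON a.customer_id = b.id

Result:
product  | customer
---------+---------
Phone    | Sam     
Stapler  | Sam     
Tablet   | Sam     
Router   | Sam     
Charger  | Uma     
Notebook | Olivia  
Webcam   | Uma     


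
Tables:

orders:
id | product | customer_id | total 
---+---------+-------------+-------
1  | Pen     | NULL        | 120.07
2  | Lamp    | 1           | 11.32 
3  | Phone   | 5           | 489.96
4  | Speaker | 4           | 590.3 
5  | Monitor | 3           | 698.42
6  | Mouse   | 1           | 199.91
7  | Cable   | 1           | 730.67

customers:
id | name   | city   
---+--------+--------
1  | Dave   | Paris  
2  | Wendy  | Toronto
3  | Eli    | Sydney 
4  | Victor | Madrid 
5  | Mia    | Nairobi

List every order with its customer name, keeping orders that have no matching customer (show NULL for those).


LEFT JOIN keeps every row from orders (the left table); where customer_id has no match in customers, the customer columns become NULL. Walk through each order:
  - order 1 (Pen): customer_id=NULL, no match -> kept with NULL
  - order 2 (Lamp): customer_id=1 -> matches Dave
  - order 3 (Phone): customer_id=5 -> matches Mia
  - order 4 (Speaker): customer_id=4 -> matches Victor
  - order 5 (Monitor): customer_id=3 -> matches Eli
  - order 6 (Mouse): customer_id=1 -> matches Dave
  - order 7 (Cable): customer_id=1 -> matches Dave
All 7 rows appear; 1 has NULL customer.

SQL:
SELECT a.product, b.name AS customer
FROM orders a
LEFT JOIN customers b ON a.customer_id = b.id

Result:
product | customer
--------+---------
Pen     | NULL    
Lamp    | Dave    
Phone   | Mia     
Speaker | Victor  
Monitor | Eli     
Mouse   | Dave    
Cable   | Dave    
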